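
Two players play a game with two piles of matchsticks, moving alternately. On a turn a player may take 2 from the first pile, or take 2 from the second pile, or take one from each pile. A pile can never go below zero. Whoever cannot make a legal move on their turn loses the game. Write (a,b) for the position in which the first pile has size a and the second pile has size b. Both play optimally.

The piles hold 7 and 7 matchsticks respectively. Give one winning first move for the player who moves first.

Move to (5,7).

Work bottom-up. With no move the player to move loses. Otherwise the position is W if at least one move leads to an L position for the opponent, and L if every move leads to a W.
No move ever increases a pile, so every position that can arise here has a ≤ 7 and b ≤ 7; it is enough to label the cells with 0 ≤ a ≤ 7 and 0 ≤ b ≤ 7.
Every move lowers a or b (never raises either), so fill the grid row by row in increasing a, and left to right within a row: each cell's successors are then already labelled.
      b=0  b=1  b=2  b=3  b=4  b=5  b=6  b=7
a=0:    L    L    W    W    L    L    W    W
a=1:    L    W    W    L    L    W    W    L
a=2:    W    W    L    L    W    W    L    L
a=3:    W    L    L    W    W    L    L    W
a=4:    L    L    W    W    L    L    W    W
a=5:    L    W    W    L    L    W    W    L
a=6:    W    W    L    L    W    W    L    L
a=7:    W    L    L    W    W    L    L    W
Cells with no legal move (terminal, hence L): (0,0), (0,1), (1,0).
The remaining L cells, each justified by listing all of its moves:
(0,4): only reaches (0,2)(W), which is W → L
(0,5): only reaches (0,3)(W), which is W → L
(1,3): only reaches (1,1)(W), (0,2)(W), all W → L
(1,4): only reaches (1,2)(W), (0,3)(W), all W → L
(1,7): only reaches (1,5)(W), (0,6)(W), all W → L
(2,2): only reaches (0,2)(W), (2,0)(W), (1,1)(W), all W → L
(2,3): only reaches (0,3)(W), (2,1)(W), (1,2)(W), all W → L
(2,6): only reaches (0,6)(W), (2,4)(W), (1,5)(W), all W → L
(2,7): only reaches (0,7)(W), (2,5)(W), (1,6)(W), all W → L
(3,1): only reaches (1,1)(W), (2,0)(W), all W → L
(3,2): only reaches (1,2)(W), (3,0)(W), (2,1)(W), all W → L
(3,5): only reaches (1,5)(W), (3,3)(W), (2,4)(W), all W → L
(3,6): only reaches (1,6)(W), (3,4)(W), (2,5)(W), all W → L
(4,0): only reaches (2,0)(W), which is W → L
(4,1): only reaches (2,1)(W), (3,0)(W), all W → L
(4,4): only reaches (2,4)(W), (4,2)(W), (3,3)(W), all W → L
(4,5): only reaches (2,5)(W), (4,3)(W), (3,4)(W), all W → L
(5,0): only reaches (3,0)(W), which is W → L
(5,3): only reaches (3,3)(W), (5,1)(W), (4,2)(W), all W → L
(5,4): only reaches (3,4)(W), (5,2)(W), (4,3)(W), all W → L
(5,7): only reaches (3,7)(W), (5,5)(W), (4,6)(W), all W → L
(6,2): only reaches (4,2)(W), (6,0)(W), (5,1)(W), all W → L
(6,3): only reaches (4,3)(W), (6,1)(W), (5,2)(W), all W → L
(6,6): only reaches (4,6)(W), (6,4)(W), (5,5)(W), all W → L
(6,7): only reaches (4,7)(W), (6,5)(W), (5,6)(W), all W → L
(7,1): only reaches (5,1)(W), (6,0)(W), all W → L
(7,2): only reaches (5,2)(W), (7,0)(W), (6,1)(W), all W → L
(7,5): only reaches (5,5)(W), (7,3)(W), (6,4)(W), all W → L
(7,6): only reaches (5,6)(W), (7,4)(W), (6,5)(W), all W → L
Every other cell has at least one move into one of the L cells above, so it is W.
From (7,7), the L positions reachable in one move are: (5,7), (7,5), (6,6). Any move reaching one of these is winning.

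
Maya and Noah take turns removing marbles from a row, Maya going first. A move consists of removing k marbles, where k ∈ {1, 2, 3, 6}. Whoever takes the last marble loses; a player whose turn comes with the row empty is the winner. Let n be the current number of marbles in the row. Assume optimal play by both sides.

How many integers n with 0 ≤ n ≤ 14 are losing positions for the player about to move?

Label each position W (a win for the player to move) or L (a loss). A position with no legal move is W; any other position is W exactly when some move reaches an L, and L when every move reaches a W.
n=0: no move; the opponent has just taken the last marble and therefore loses → W
n=1: the only move is to 0(W), a W ⇒ L
n=2: can move to 1, which is L ⇒ W
n=3: can move to 1, which is L ⇒ W
n=4: can move to 1, which is L ⇒ W
n=5: moves to 4(W), 3(W), 2(W); every one is W ⇒ L
n=6: can move to 5, which is L ⇒ W
n=7: can move to 5, which is L ⇒ W
n=8: can move to 5, which is L ⇒ W
n=9: moves to 8(W), 7(W), 6(W), 3(W); every one is W ⇒ L
n=10: can move to 9, which is L ⇒ W
n=11: can move to 9, which is L ⇒ W
n=12: can move to 9, which is L ⇒ W
n=13: moves to 12(W), 11(W), 10(W), 7(W); every one is W ⇒ L
n=14: can move to 13, which is L ⇒ W
L entries with 0 ≤ n ≤ 14: n = 1, 5, 9, 13; that makes 4.

4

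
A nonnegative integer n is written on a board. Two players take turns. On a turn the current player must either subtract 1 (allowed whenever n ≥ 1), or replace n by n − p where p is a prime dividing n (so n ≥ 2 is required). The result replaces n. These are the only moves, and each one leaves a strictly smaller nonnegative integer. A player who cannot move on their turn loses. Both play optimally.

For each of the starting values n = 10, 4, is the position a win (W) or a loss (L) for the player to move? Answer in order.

Label each position W (a win for the player to move) or L (a loss). A position with no legal move is L; any other position is W exactly when some move reaches an L, and L when every move reaches a W.
n=0: no move → L
n=1: W (go to 0, an L position)
n=2: W (go to 0, an L position)
n=3: W (go to 0, an L position)
n=4: L (options 2(W), 3(W) are all W)
n=5: W (go to 0, an L position)
n=6: W (go to 4, an L position)
n=7: W (go to 0, an L position)
n=8: L (options 6(W), 7(W) are all W)
n=9: W (go to 8, an L position)
n=10: W (go to 8, an L position)

10: W, 4: L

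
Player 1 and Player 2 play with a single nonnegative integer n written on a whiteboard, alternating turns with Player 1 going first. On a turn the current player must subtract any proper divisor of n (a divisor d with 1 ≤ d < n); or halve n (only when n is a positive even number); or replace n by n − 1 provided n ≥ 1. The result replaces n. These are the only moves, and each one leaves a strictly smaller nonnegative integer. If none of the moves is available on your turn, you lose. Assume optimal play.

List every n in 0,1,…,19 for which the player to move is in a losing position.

0, 2, 5, 7, 9, 11, 13, 15, 17, 19

Compute win/loss labels from the base case upward. A position with no move is L. Any other position is W if it can reach an L in one move, else L.
n=0: no move → L
n=1: →0(L), so W
n=2: →1(W) only, which is W, so L
n=3: →2(L), so W
n=4: →2(L), so W
n=5: →4(W) only, which is W, so L
n=6: →5(L), so W
n=7: →6(W) only, which is W, so L
n=8: →7(L), so W
n=9: →6(W), 8(W) — all W, so L
n=10: →5(L), so W
n=11: →10(W) only, which is W, so L
n=12: →9(L), so W
n=13: →12(W) only, which is W, so L
n=14: →7(L), so W
n=15: →10(W), 12(W), 14(W) — all W, so L
n=16: →15(L), so W
n=17: →16(W) only, which is W, so L
n=18: →9(L), so W
n=19: →18(W) only, which is W, so L
The losing starting values of n are exactly the entries labelled L in this table (10 of them).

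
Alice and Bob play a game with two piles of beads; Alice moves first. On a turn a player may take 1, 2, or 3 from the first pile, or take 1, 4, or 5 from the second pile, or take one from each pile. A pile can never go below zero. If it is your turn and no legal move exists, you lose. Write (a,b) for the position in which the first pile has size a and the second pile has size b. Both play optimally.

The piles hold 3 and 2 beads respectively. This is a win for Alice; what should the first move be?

Move to (0,2).

Work bottom-up. With no move the player to move loses. Otherwise the position is W if at least one move leads to an L position for the opponent, and L if every move leads to a W.
No move ever increases a pile, so every position that can arise here has a ≤ 3 and b ≤ 2; it is enough to label the cells with 0 ≤ a ≤ 3 and 0 ≤ b ≤ 2.
Every move lowers a or b (never raises either), so fill the grid row by row in increasing a, and left to right within a row: each cell's successors are then already labelled.
      b=0  b=1  b=2
a=0:    L    W    L
a=1:    W    W    W
a=2:    W    L    W
a=3:    W    W    W
Cells with no legal move (terminal, hence L): (0,0).
The remaining L cells, each justified by listing all of its moves:
(0,2): →(0,1)(W) only, which is W, so L
(2,1): →(1,1)(W), (0,1)(W), (2,0)(W), (1,0)(W) — all W, so L
Every other cell has at least one move into one of the L cells above, so it is W.
From (3,2), the L positions reachable in one move are: (0,2), (2,1). Any move reaching one of these is winning.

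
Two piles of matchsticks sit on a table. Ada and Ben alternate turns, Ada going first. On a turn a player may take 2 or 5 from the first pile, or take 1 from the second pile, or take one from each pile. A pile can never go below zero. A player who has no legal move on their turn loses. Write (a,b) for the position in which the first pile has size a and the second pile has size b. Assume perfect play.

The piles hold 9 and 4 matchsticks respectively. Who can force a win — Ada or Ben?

Ben wins.

Build the W/L table. Terminal = L. A non-terminal position is W if it has a move to some L; otherwise it is L.
No move ever increases a pile, so every position that can arise here has a ≤ 9 and b ≤ 4; it is enough to label the cells with 0 ≤ a ≤ 9 and 0 ≤ b ≤ 4.
Every move lowers a or b (never raises either), so fill the grid row by row in increasing a, and left to right within a row: each cell's successors are then already labelled.
      b=0  b=1  b=2  b=3  b=4
a=0:    L    W    L    W    L
a=1:    L    W    L    W    L
a=2:    W    W    W    W    W
a=3:    W    L    W    L    W
a=4:    L    W    W    L    W
a=5:    W    W    W    W    W
a=6:    W    L    W    W    W
a=7:    L    W    W    L    W
a=8:    L    W    L    W    W
a=9:    W    W    L    W    L
Cells with no legal move (terminal, hence L): (0,0), (1,0).
The remaining L cells, each justified by listing all of its moves:
(0,2): only reaches (0,1)(W), which is W → L
(0,4): only reaches (0,3)(W), which is W → L
(1,2): only reaches (1,1)(W), (0,1)(W), all W → L
(1,4): only reaches (1,3)(W), (0,3)(W), all W → L
(3,1): only reaches (1,1)(W), (3,0)(W), (2,0)(W), all W → L
(3,3): only reaches (1,3)(W), (3,2)(W), (2,2)(W), all W → L
(4,0): only reaches (2,0)(W), which is W → L
(4,3): only reaches (2,3)(W), (4,2)(W), (3,2)(W), all W → L
(6,1): only reaches (4,1)(W), (1,1)(W), (6,0)(W), (5,0)(W), all W → L
(7,0): only reaches (5,0)(W), (2,0)(W), all W → L
(7,3): only reaches (5,3)(W), (2,3)(W), (7,2)(W), (6,2)(W), all W → L
(8,0): only reaches (6,0)(W), (3,0)(W), all W → L
(8,2): only reaches (6,2)(W), (3,2)(W), (8,1)(W), (7,1)(W), all W → L
(9,2): only reaches (7,2)(W), (4,2)(W), (9,1)(W), (8,1)(W), all W → L
(9,4): only reaches (7,4)(W), (4,4)(W), (9,3)(W), (8,3)(W), all W → L
Every other cell has at least one move into one of the L cells above, so it is W.
Every move from (9,4) reaches a W position, so the mover loses.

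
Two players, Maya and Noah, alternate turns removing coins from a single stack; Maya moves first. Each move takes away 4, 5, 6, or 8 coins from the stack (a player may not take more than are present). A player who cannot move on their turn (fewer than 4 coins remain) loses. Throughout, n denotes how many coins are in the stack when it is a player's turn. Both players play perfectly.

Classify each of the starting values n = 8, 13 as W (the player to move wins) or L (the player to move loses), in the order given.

Classify positions by backward induction: terminal positions (no move available) are L. From any other position, the mover wins iff some move reaches an L.
n=0: no move → L
n=1: no move → L
n=2: no move → L
n=3: no move → L
n=4: W (go to 0, an L position)
n=5: W (go to 1, an L position)
n=6: W (go to 2, an L position)
n=7: W (go to 3, an L position)
n=8: W (go to 3, an L position)
n=9: W (go to 3, an L position)
n=10: W (go to 2, an L position)
n=11: W (go to 3, an L position)
n=12: L (options 8(W), 7(W), 6(W), 4(W) are all W)
n=13: L (options 9(W), 8(W), 7(W), 5(W) are all W)

8: W, 13: L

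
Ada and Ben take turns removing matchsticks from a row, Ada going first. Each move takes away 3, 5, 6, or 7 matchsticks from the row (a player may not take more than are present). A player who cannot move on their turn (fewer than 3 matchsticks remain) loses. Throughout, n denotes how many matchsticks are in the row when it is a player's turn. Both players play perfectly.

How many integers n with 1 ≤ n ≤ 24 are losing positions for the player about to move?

Label each position W (a win for the player to move) or L (a loss). A position with no legal move is L; any other position is W exactly when some move reaches an L, and L when every move reaches a W.
n=0: no move → L
n=1: no move → L
n=2: no move → L
n=3: W (go to 0, an L position)
n=4: W (go to 1, an L position)
n=5: W (go to 2, an L position)
n=6: W (go to 1, an L position)
n=7: W (go to 2, an L position)
n=8: W (go to 2, an L position)
n=9: W (go to 2, an L position)
n=10: L (options 7(W), 5(W), 4(W), 3(W) are all W)
n=11: L (options 8(W), 6(W), 5(W), 4(W) are all W)
n=12: L (options 9(W), 7(W), 6(W), 5(W) are all W)
n=13: W (go to 10, an L position)
n=14: W (go to 11, an L position)
n=15: W (go to 12, an L position)
n=16: W (go to 11, an L position)
n=17: W (go to 12, an L position)
n=18: W (go to 12, an L position)
n=19: W (go to 12, an L position)
n=20: L (options 17(W), 15(W), 14(W), 13(W) are all W)
n=21: L (options 18(W), 16(W), 15(W), 14(W) are all W)
n=22: L (options 19(W), 17(W), 16(W), 15(W) are all W)
n=23: W (go to 20, an L position)
n=24: W (go to 21, an L position)
L entries with 1 ≤ n ≤ 24 (n=0 is outside the asked range and is not counted): n = 1, 2, 10, 11, 12, 20, 21, 22; that makes 8.

8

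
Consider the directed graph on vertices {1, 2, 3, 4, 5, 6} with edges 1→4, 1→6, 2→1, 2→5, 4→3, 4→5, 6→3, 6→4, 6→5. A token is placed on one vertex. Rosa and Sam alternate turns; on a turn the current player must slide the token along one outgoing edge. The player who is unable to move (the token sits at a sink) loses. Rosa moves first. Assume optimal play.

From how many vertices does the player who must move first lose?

3

Compute win/loss labels from the base case upward. A position with no move is L. Any other position is W if it can reach an L in one move, else L.
Every edge goes from a vertex to one that appears earlier in the order 5, 3, 4, 6, 1, 2, so processing vertices in that order labels each vertex after all of its successors.
5: no outgoing edge → L
3: no outgoing edge → L
4: W (go to 3, an L position)
6: W (go to 3, an L position)
1: L (options 6(W), 4(W) are all W)
2: W (go to 1, an L position)
The L vertices are 1, 3, 5; that is 3 in all.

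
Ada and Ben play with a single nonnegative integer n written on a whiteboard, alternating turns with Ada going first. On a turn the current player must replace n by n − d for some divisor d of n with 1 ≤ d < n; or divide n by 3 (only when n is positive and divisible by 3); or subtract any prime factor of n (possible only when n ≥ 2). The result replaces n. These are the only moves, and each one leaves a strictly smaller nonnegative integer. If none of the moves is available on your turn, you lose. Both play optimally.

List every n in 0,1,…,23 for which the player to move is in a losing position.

0, 1, 4, 9, 14, 20

Compute win/loss labels from the base case upward. A position with no move is L. Any other position is W if it can reach an L in one move, else L.
n=0: no move → L
n=1: no move → L
n=2: →0(L), so W
n=3: →0(L), so W
n=4: →2(W), 3(W) — all W, so L
n=5: →0(L), so W
n=6: →4(L), so W
n=7: →0(L), so W
n=8: →4(L), so W
n=9: →3(W), 6(W), 8(W) — all W, so L
n=10: →9(L), so W
n=11: →0(L), so W
n=12: →4(L), so W
n=13: →0(L), so W
n=14: →7(W), 12(W), 13(W) — all W, so L
n=15: →14(L), so W
n=16: →14(L), so W
n=17: →0(L), so W
n=18: →9(L), so W
n=19: →0(L), so W
n=20: →10(W), 15(W), 16(W), 18(W), 19(W) — all W, so L
n=21: →14(L), so W
n=22: →20(L), so W
n=23: →0(L), so W
Reading off the rows marked L gives the requested list; there are 6 such values of n.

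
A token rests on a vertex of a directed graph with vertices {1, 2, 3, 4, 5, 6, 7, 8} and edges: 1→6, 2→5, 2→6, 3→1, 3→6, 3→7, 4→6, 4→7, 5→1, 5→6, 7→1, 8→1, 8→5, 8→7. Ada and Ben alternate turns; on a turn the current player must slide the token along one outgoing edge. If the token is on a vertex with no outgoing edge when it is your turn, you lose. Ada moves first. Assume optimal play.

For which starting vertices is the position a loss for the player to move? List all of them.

Classify positions by backward induction: terminal positions (no move available) are L. From any other position, the mover wins iff some move reaches an L.
Every edge goes from a vertex to one that appears earlier in the order 6, 1, 7, 5, 3, 2, 8, 4, so processing vertices in that order labels each vertex after all of its successors.
6: no outgoing edge → L
1: can move to 6, which is L ⇒ W
7: the only move is to 1(W), a W ⇒ L
5: can move to 6, which is L ⇒ W
3: can move to 7, which is L ⇒ W
2: can move to 6, which is L ⇒ W
8: can move to 7, which is L ⇒ W
4: can move to 7, which is L ⇒ W
Reading off the rows marked L gives the requested list; there are 2 such vertices.

6, 7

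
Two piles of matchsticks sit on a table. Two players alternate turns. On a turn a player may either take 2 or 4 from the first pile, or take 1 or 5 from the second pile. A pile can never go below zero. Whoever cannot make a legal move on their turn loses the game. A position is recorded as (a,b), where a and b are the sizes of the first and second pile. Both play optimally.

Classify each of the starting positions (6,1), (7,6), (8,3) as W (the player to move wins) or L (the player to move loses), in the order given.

Positions with no move are L. A position that does have a move is losing for the player to move precisely when every available move leads to a winning position for the opponent. Fill in the labels:
No move ever increases a pile, so every position that can arise here has a ≤ 8 and b ≤ 6; it is enough to label the cells with 0 ≤ a ≤ 8 and 0 ≤ b ≤ 6.
Every move lowers a or b (never raises either), so fill the grid row by row in increasing a, and left to right within a row: each cell's successors are then already labelled.
      b=0  b=1  b=2  b=3  b=4  b=5  b=6
a=0:    L    W    L    W    L    W    L
a=1:    L    W    L    W    L    W    L
a=2:    W    L    W    L    W    L    W
a=3:    W    L    W    L    W    L    W
a=4:    W    W    W    W    W    W    W
a=5:    W    W    W    W    W    W    W
a=6:    L    W    L    W    L    W    L
a=7:    L    W    L    W    L    W    L
a=8:    W    L    W    L    W    L    W
Cells with no legal move (terminal, hence L): (0,0), (1,0).
The remaining L cells, each justified by listing all of its moves:
(0,2): L (sole option (0,1)(W) is W)
(0,4): L (sole option (0,3)(W) is W)
(0,6): L (options (0,5)(W), (0,1)(W) are all W)
(1,2): L (sole option (1,1)(W) is W)
(1,4): L (sole option (1,3)(W) is W)
(1,6): L (options (1,5)(W), (1,1)(W) are all W)
(2,1): L (options (0,1)(W), (2,0)(W) are all W)
(2,3): L (options (0,3)(W), (2,2)(W) are all W)
(2,5): L (options (0,5)(W), (2,4)(W), (2,0)(W) are all W)
(3,1): L (options (1,1)(W), (3,0)(W) are all W)
(3,3): L (options (1,3)(W), (3,2)(W) are all W)
(3,5): L (options (1,5)(W), (3,4)(W), (3,0)(W) are all W)
(6,0): L (options (4,0)(W), (2,0)(W) are all W)
(6,2): L (options (4,2)(W), (2,2)(W), (6,1)(W) are all W)
(6,4): L (options (4,4)(W), (2,4)(W), (6,3)(W) are all W)
(6,6): L (options (4,6)(W), (2,6)(W), (6,5)(W), (6,1)(W) are all W)
(7,0): L (options (5,0)(W), (3,0)(W) are all W)
(7,2): L (options (5,2)(W), (3,2)(W), (7,1)(W) are all W)
(7,4): L (options (5,4)(W), (3,4)(W), (7,3)(W) are all W)
(7,6): L (options (5,6)(W), (3,6)(W), (7,5)(W), (7,1)(W) are all W)
(8,1): L (options (6,1)(W), (4,1)(W), (8,0)(W) are all W)
(8,3): L (options (6,3)(W), (4,3)(W), (8,2)(W) are all W)
(8,5): L (options (6,5)(W), (4,5)(W), (8,4)(W), (8,0)(W) are all W)
Every other cell has at least one move into one of the L cells above, so it is W.
(6,1): the move to (2,1) reaches an L cell, so W
(7,6): one of the L cells justified above, so L
(8,3): one of the L cells justified above, so L

(6,1): W, (7,6): L, (8,3): L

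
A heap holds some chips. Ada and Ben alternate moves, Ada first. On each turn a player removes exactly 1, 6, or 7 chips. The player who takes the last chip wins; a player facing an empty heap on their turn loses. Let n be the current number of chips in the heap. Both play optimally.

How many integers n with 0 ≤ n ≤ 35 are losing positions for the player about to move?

Work bottom-up. With no move the player to move loses. Otherwise the position is W if at least one move leads to an L position for the opponent, and L if every move leads to a W.
n=0: no move → L
n=1: →0(L), so W
n=2: →1(W) only, which is W, so L
n=3: →2(L), so W
n=4: →3(W) only, which is W, so L
n=5: →4(L), so W
n=6: →0(L), so W
n=7: →0(L), so W
n=8: →2(L), so W
n=9: →2(L), so W
n=10: →4(L), so W
n=11: →4(L), so W
n=12: →11(W), 6(W), 5(W) — all W, so L
n=13: →12(L), so W
n=14: →13(W), 8(W), 7(W) — all W, so L
n=15: →14(L), so W
n=16: →15(W), 10(W), 9(W) — all W, so L
n=17: →16(L), so W
n=18: →12(L), so W
n=19: →12(L), so W
n=20: →14(L), so W
n=21: →14(L), so W
n=22: →16(L), so W
n=23: →16(L), so W
n=24: →23(W), 18(W), 17(W) — all W, so L
n=25: →24(L), so W
n=26: →25(W), 20(W), 19(W) — all W, so L
n=27: →26(L), so W
n=28: →27(W), 22(W), 21(W) — all W, so L
n=29: →28(L), so W
n=30: →24(L), so W
n=31: →24(L), so W
n=32: →26(L), so W
n=33: →26(L), so W
n=34: →28(L), so W
n=35: →28(L), so W
L entries with 0 ≤ n ≤ 35: n = 0, 2, 4, 12, 14, 16, 24, 26, 28; that makes 9.

9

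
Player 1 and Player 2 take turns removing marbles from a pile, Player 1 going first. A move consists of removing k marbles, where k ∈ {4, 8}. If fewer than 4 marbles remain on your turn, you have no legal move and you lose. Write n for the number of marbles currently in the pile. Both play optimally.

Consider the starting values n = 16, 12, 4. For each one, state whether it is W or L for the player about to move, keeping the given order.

16: W, 12: L, 4: W

Work bottom-up. With no move the player to move loses. Otherwise the position is W if at least one move leads to an L position for the opponent, and L if every move leads to a W.
n=0: no move → L
n=1: no move → L
n=2: no move → L
n=3: no move → L
n=4: reaches L-position 0 → W
n=5: reaches L-position 1 → W
n=6: reaches L-position 2 → W
n=7: reaches L-position 3 → W
n=8: reaches L-position 0 → W
n=9: reaches L-position 1 → W
n=10: reaches L-position 2 → W
n=11: reaches L-position 3 → W
n=12: only reaches 8(W), 4(W), all W → L
n=13: only reaches 9(W), 5(W), all W → L
n=14: only reaches 10(W), 6(W), all W → L
n=15: only reaches 11(W), 7(W), all W → L
n=16: reaches L-position 12 → W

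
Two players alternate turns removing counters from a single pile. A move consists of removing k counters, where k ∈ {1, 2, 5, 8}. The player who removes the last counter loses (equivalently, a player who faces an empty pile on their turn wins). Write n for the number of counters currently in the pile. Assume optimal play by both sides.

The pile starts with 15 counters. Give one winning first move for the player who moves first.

Work bottom-up. With no move the player to move wins. Otherwise the position is W if at least one move leads to an L position for the opponent, and L if every move leads to a W.
n=0: no move; the opponent has just taken the last counter and therefore loses → W
n=1: L (sole option 0(W) is W)
n=2: W (go to 1, an L position)
n=3: W (go to 1, an L position)
n=4: L (options 3(W), 2(W) are all W)
n=5: W (go to 4, an L position)
n=6: W (go to 4, an L position)
n=7: L (options 6(W), 5(W), 2(W) are all W)
n=8: W (go to 7, an L position)
n=9: W (go to 7, an L position)
n=10: L (options 9(W), 8(W), 5(W), 2(W) are all W)
n=11: W (go to 10, an L position)
n=12: W (go to 10, an L position)
n=13: L (options 12(W), 11(W), 8(W), 5(W) are all W)
n=14: W (go to 13, an L position)
n=15: W (go to 13, an L position)
From 15, the L positions reachable in one move are: 13, 10, 7. Any move reaching one of these is winning.

Remove 2, leaving 13.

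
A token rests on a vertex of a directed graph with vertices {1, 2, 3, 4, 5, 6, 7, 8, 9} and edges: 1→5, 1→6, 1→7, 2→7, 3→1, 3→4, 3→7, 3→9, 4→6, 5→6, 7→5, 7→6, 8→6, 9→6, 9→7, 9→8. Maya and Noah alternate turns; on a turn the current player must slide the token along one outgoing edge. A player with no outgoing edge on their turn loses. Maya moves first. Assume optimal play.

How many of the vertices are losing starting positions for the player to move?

Use the standard recursion: the mover loses at a terminal position; elsewhere, the mover wins exactly when some move hands the opponent an L position.
Every edge goes from a vertex to one that appears earlier in the order 6, 5, 7, 1, 8, 9, 4, 3, 2, so processing vertices in that order labels each vertex after all of its successors.
6: no outgoing edge → L
5: →6(L), so W
7: →6(L), so W
1: →6(L), so W
8: →6(L), so W
9: →6(L), so W
4: →6(L), so W
3: →4(W), 9(W), 1(W), 7(W) — all W, so L
2: →7(W) only, which is W, so L
The L vertices are 2, 3, 6; that is 3 in all.

3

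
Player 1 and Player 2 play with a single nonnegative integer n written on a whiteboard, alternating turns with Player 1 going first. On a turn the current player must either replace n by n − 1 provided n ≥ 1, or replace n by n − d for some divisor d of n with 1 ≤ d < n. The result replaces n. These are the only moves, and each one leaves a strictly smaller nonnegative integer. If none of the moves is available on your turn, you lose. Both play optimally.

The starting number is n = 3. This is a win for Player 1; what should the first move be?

Label each position W (a win for the player to move) or L (a loss). A position with no legal move is L; any other position is W exactly when some move reaches an L, and L when every move reaches a W.
n=0: no move → L
n=1: →0(L), so W
n=2: →1(W) only, which is W, so L
n=3: →2(L), so W
From 3, the L positions reachable in one move are: 2.

Move to 2.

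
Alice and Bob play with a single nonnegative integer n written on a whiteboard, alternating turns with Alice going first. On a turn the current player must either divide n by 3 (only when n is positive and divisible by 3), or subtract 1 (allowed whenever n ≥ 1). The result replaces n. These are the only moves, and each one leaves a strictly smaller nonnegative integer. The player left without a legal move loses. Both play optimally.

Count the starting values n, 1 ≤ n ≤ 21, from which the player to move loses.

Label each position W (a win for the player to move) or L (a loss). A position with no legal move is L; any other position is W exactly when some move reaches an L, and L when every move reaches a W.
n=0: no move → L
n=1: reaches L-position 0 → W
n=2: only reaches 1(W), which is W → L
n=3: reaches L-position 2 → W
n=4: only reaches 3(W), which is W → L
n=5: reaches L-position 4 → W
n=6: reaches L-position 2 → W
n=7: only reaches 6(W), which is W → L
n=8: reaches L-position 7 → W
n=9: only reaches 3(W), 8(W), all W → L
n=10: reaches L-position 9 → W
n=11: only reaches 10(W), which is W → L
n=12: reaches L-position 4 → W
n=13: only reaches 12(W), which is W → L
n=14: reaches L-position 13 → W
n=15: only reaches 5(W), 14(W), all W → L
n=16: reaches L-position 15 → W
n=17: only reaches 16(W), which is W → L
n=18: reaches L-position 17 → W
n=19: only reaches 18(W), which is W → L
n=20: reaches L-position 19 → W
n=21: reaches L-position 7 → W
L entries with 1 ≤ n ≤ 21 (n=0 is outside the asked range and is not counted): n = 2, 4, 7, 9, 11, 13, 15, 17, 19; that makes 9.

9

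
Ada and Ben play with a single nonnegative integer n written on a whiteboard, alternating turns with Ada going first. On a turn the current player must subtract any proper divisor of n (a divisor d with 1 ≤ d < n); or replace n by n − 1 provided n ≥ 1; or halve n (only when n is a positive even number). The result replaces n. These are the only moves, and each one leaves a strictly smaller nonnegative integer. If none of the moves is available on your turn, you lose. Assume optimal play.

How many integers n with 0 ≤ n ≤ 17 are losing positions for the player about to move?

9

Label each position W (a win for the player to move) or L (a loss). A position with no legal move is L; any other position is W exactly when some move reaches an L, and L when every move reaches a W.
n=0: no move → L
n=1: can move to 0, which is L ⇒ W
n=2: the only move is to 1(W), a W ⇒ L
n=3: can move to 2, which is L ⇒ W
n=4: can move to 2, which is L ⇒ W
n=5: the only move is to 4(W), a W ⇒ L
n=6: can move to 5, which is L ⇒ W
n=7: the only move is to 6(W), a W ⇒ L
n=8: can move to 7, which is L ⇒ W
n=9: moves to 6(W), 8(W); every one is W ⇒ L
n=10: can move to 5, which is L ⇒ W
n=11: the only move is to 10(W), a W ⇒ L
n=12: can move to 9, which is L ⇒ W
n=13: the only move is to 12(W), a W ⇒ L
n=14: can move to 7, which is L ⇒ W
n=15: moves to 10(W), 12(W), 14(W); every one is W ⇒ L
n=16: can move to 15, which is L ⇒ W
n=17: the only move is to 16(W), a W ⇒ L
L entries with 0 ≤ n ≤ 17: n = 0, 2, 5, 7, 9, 11, 13, 15, 17; that makes 9.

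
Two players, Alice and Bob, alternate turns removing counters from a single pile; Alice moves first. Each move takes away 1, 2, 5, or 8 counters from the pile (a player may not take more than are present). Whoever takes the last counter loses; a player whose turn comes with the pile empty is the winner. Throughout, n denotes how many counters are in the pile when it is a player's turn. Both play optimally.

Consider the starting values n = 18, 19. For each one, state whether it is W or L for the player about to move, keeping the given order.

18: W, 19: L

Use the standard recursion: the mover wins at a terminal position; elsewhere, the mover wins exactly when some move hands the opponent an L position.
n=0: no move; the opponent has just taken the last counter and therefore loses → W
n=1: the only move is to 0(W), a W ⇒ L
n=2: can move to 1, which is L ⇒ W
n=3: can move to 1, which is L ⇒ W
n=4: moves to 3(W), 2(W); every one is W ⇒ L
n=5: can move to 4, which is L ⇒ W
n=6: can move to 4, which is L ⇒ W
n=7: moves to 6(W), 5(W), 2(W); every one is W ⇒ L
n=8: can move to 7, which is L ⇒ W
n=9: can move to 7, which is L ⇒ W
n=10: moves to 9(W), 8(W), 5(W), 2(W); every one is W ⇒ L
n=11: can move to 10, which is L ⇒ W
n=12: can move to 10, which is L ⇒ W
n=13: moves to 12(W), 11(W), 8(W), 5(W); every one is W ⇒ L
n=14: can move to 13, which is L ⇒ W
n=15: can move to 13, which is L ⇒ W
n=16: moves to 15(W), 14(W), 11(W), 8(W); every one is W ⇒ L
n=17: can move to 16, which is L ⇒ W
n=18: can move to 16, which is L ⇒ W
n=19: moves to 18(W), 17(W), 14(W), 11(W); every one is W ⇒ L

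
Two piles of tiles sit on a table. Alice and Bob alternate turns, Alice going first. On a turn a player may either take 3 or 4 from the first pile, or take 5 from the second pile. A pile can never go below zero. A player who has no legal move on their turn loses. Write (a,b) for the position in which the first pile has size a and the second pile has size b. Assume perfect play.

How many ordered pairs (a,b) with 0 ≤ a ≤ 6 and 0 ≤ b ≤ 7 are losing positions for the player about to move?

Build the W/L table. Terminal = L. A non-terminal position is W if it has a move to some L; otherwise it is L.
Every move lowers a or b (never raises either), so fill the grid row by row in increasing a, and left to right within a row: each cell's successors are then already labelled.
      b=0  b=1  b=2  b=3  b=4  b=5  b=6  b=7
a=0:    L    L    L    L    L    W    W    W
a=1:    L    L    L    L    L    W    W    W
a=2:    L    L    L    L    L    W    W    W
a=3:    W    W    W    W    W    L    L    L
a=4:    W    W    W    W    W    L    L    L
a=5:    W    W    W    W    W    L    L    L
a=6:    W    W    W    W    W    W    W    W
Cells with no legal move (terminal, hence L): (0,0), (0,1), (0,2), (0,3), (0,4), (1,0), (1,1), (1,2), (1,3), (1,4), (2,0), (2,1), (2,2), (2,3), (2,4).
The remaining L cells, each justified by listing all of its moves:
(3,5): only reaches (0,5)(W), (3,0)(W), all W → L
(3,6): only reaches (0,6)(W), (3,1)(W), all W → L
(3,7): only reaches (0,7)(W), (3,2)(W), all W → L
(4,5): only reaches (1,5)(W), (0,5)(W), (4,0)(W), all W → L
(4,6): only reaches (1,6)(W), (0,6)(W), (4,1)(W), all W → L
(4,7): only reaches (1,7)(W), (0,7)(W), (4,2)(W), all W → L
(5,5): only reaches (2,5)(W), (1,5)(W), (5,0)(W), all W → L
(5,6): only reaches (2,6)(W), (1,6)(W), (5,1)(W), all W → L
(5,7): only reaches (2,7)(W), (1,7)(W), (5,2)(W), all W → L
Every other cell has at least one move into one of the L cells above, so it is W.
L cells per row: a=0: 5, a=1: 5, a=2: 5, a=3: 3, a=4: 3, a=5: 3, a=6: 0; total 24.

24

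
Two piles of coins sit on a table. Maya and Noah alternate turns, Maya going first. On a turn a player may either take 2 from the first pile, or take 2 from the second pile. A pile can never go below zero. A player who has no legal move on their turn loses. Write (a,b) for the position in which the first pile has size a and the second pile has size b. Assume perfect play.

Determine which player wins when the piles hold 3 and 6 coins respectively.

Noah wins.

Label each position W (a win for the player to move) or L (a loss). A position with no legal move is L; any other position is W exactly when some move reaches an L, and L when every move reaches a W.
No move ever increases a pile, so every position that can arise here has a ≤ 3 and b ≤ 6; it is enough to label the cells with 0 ≤ a ≤ 3 and 0 ≤ b ≤ 6.
Every move lowers a or b (never raises either), so fill the grid row by row in increasing a, and left to right within a row: each cell's successors are then already labelled.
      b=0  b=1  b=2  b=3  b=4  b=5  b=6
a=0:    L    L    W    W    L    L    W
a=1:    L    L    W    W    L    L    W
a=2:    W    W    L    L    W    W    L
a=3:    W    W    L    L    W    W    L
Cells with no legal move (terminal, hence L): (0,0), (0,1), (1,0), (1,1).
The remaining L cells, each justified by listing all of its moves:
(0,4): only reaches (0,2)(W), which is W → L
(0,5): only reaches (0,3)(W), which is W → L
(1,4): only reaches (1,2)(W), which is W → L
(1,5): only reaches (1,3)(W), which is W → L
(2,2): only reaches (0,2)(W), (2,0)(W), all W → L
(2,3): only reaches (0,3)(W), (2,1)(W), all W → L
(2,6): only reaches (0,6)(W), (2,4)(W), all W → L
(3,2): only reaches (1,2)(W), (3,0)(W), all W → L
(3,3): only reaches (1,3)(W), (3,1)(W), all W → L
(3,6): only reaches (1,6)(W), (3,4)(W), all W → L
Every other cell has at least one move into one of the L cells above, so it is W.
The starting position (3,6) is L: whatever Maya does, the opponent receives a W position.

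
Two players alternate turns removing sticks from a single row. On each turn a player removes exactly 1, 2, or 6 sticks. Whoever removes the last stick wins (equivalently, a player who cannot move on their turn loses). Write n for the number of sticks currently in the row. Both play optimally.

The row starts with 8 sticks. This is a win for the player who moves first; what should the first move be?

Remove 1, leaving 7.

Classify positions by backward induction: terminal positions (no move available) are L. From any other position, the mover wins iff some move reaches an L.
n=0: no move → L
n=1: can move to 0, which is L ⇒ W
n=2: can move to 0, which is L ⇒ W
n=3: moves to 2(W), 1(W); every one is W ⇒ L
n=4: can move to 3, which is L ⇒ W
n=5: can move to 3, which is L ⇒ W
n=6: can move to 0, which is L ⇒ W
n=7: moves to 6(W), 5(W), 1(W); every one is W ⇒ L
n=8: can move to 7, which is L ⇒ W
From 8, the L positions reachable in one move are: 7.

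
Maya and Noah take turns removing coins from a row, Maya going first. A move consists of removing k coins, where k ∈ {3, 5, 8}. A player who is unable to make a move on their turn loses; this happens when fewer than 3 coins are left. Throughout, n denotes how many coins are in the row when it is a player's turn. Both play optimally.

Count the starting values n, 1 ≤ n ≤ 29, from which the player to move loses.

Work bottom-up. With no move the player to move loses. Otherwise the position is W if at least one move leads to an L position for the opponent, and L if every move leads to a W.
n=0: no move → L
n=1: no move → L
n=2: no move → L
n=3: can move to 0, which is L ⇒ W
n=4: can move to 1, which is L ⇒ W
n=5: can move to 2, which is L ⇒ W
n=6: can move to 1, which is L ⇒ W
n=7: can move to 2, which is L ⇒ W
n=8: can move to 0, which is L ⇒ W
n=9: can move to 1, which is L ⇒ W
n=10: can move to 2, which is L ⇒ W
n=11: moves to 8(W), 6(W), 3(W); every one is W ⇒ L
n=12: moves to 9(W), 7(W), 4(W); every one is W ⇒ L
n=13: moves to 10(W), 8(W), 5(W); every one is W ⇒ L
n=14: can move to 11, which is L ⇒ W
n=15: can move to 12, which is L ⇒ W
n=16: can move to 13, which is L ⇒ W
n=17: can move to 12, which is L ⇒ W
n=18: can move to 13, which is L ⇒ W
n=19: can move to 11, which is L ⇒ W
n=20: can move to 12, which is L ⇒ W
n=21: can move to 13, which is L ⇒ W
n=22: moves to 19(W), 17(W), 14(W); every one is W ⇒ L
n=23: moves to 20(W), 18(W), 15(W); every one is W ⇒ L
n=24: moves to 21(W), 19(W), 16(W); every one is W ⇒ L
n=25: can move to 22, which is L ⇒ W
n=26: can move to 23, which is L ⇒ W
n=27: can move to 24, which is L ⇒ W
n=28: can move to 23, which is L ⇒ W
n=29: can move to 24, which is L ⇒ W
L entries with 1 ≤ n ≤ 29 (n=0 is outside the asked range and is not counted): n = 1, 2, 11, 12, 13, 22, 23, 24; that makes 8.

8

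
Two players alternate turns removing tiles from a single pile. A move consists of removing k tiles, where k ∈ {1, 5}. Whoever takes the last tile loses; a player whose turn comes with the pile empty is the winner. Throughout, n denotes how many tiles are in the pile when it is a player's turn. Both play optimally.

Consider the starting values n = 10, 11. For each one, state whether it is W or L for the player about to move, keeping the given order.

Use the standard recursion: the mover wins at a terminal position; elsewhere, the mover wins exactly when some move hands the opponent an L position.
n=0: no move; the opponent has just taken the last tile and therefore loses → W
n=1: →0(W) only, which is W, so L
n=2: →1(L), so W
n=3: →2(W) only, which is W, so L
n=4: →3(L), so W
n=5: →4(W), 0(W) — all W, so L
n=6: →5(L), so W
n=7: →6(W), 2(W) — all W, so L
n=8: →7(L), so W
n=9: →8(W), 4(W) — all W, so L
n=10: →9(L), so W
n=11: →10(W), 6(W) — all W, so L

10: W, 11: L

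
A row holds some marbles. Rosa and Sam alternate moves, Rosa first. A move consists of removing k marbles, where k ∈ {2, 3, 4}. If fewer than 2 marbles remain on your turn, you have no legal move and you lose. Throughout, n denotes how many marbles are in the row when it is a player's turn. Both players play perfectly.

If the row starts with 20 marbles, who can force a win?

Rosa wins.

Label each position W (a win for the player to move) or L (a loss). A position with no legal move is L; any other position is W exactly when some move reaches an L, and L when every move reaches a W.
n=0: no move → L
n=1: no move → L
n=2: can move to 0, which is L ⇒ W
n=3: can move to 1, which is L ⇒ W
n=4: can move to 1, which is L ⇒ W
n=5: can move to 1, which is L ⇒ W
n=6: moves to 4(W), 3(W), 2(W); every one is W ⇒ L
n=7: moves to 5(W), 4(W), 3(W); every one is W ⇒ L
n=8: can move to 6, which is L ⇒ W
n=9: can move to 7, which is L ⇒ W
n=10: can move to 7, which is L ⇒ W
n=11: can move to 7, which is L ⇒ W
n=12: moves to 10(W), 9(W), 8(W); every one is W ⇒ L
n=13: moves to 11(W), 10(W), 9(W); every one is W ⇒ L
n=14: can move to 12, which is L ⇒ W
n=15: can move to 13, which is L ⇒ W
n=16: can move to 13, which is L ⇒ W
n=17: can move to 13, which is L ⇒ W
n=18: moves to 16(W), 15(W), 14(W); every one is W ⇒ L
n=19: moves to 17(W), 16(W), 15(W); every one is W ⇒ L
n=20: can move to 18, which is L ⇒ W
From 20 Rosa can remove 2, leaving 18, reaching an L position.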